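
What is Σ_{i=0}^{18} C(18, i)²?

9075135300

Σ C(18,i)² is the coefficient of x^18 in (1+x)^18(1+x)^18 = (1+x)^36, i.e. C(36,18) = 9075135300.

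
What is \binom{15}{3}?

455

C(15,3) = (15·14·13) / 3! = 2730 / 6 = 455.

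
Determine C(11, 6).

462

C(11,6) = C(11,5) by symmetry.
C(11,5) = (11·10·9·8·7) / 5! = 55440 / 120 = 462.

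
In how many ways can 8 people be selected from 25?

This is C(25,8) = 1081575.

1081575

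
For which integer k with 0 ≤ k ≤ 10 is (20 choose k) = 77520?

C(20,k) increases on 0 ≤ k ≤ 10. C(20,6) = 38760 and C(20,7) = 77520, so k = 7.

7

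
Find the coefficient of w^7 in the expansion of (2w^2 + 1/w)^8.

1792

General term: C(8,j)·(2w^2)^j·(1/w)^(8-j), with w-exponent 2j − 1(8−j) = 3j − 8.
Set 3j − 8 = 7: j = 5.
C(8,5) = 56; 2^5 = 32; 1^3 = 1.
Coefficient = 56 · 32 · 1 = 1792.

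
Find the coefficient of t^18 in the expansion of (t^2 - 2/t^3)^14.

364

General term: C(14,j)·(t^2)^j·(-2/t^3)^(14-j), with t-exponent 2j − 3(14−j) = 5j − 42.
Set 5j − 42 = 18: j = 12.
C(14,12) = 91; 1^12 = 1; (-2)^2 = 4.
Coefficient = 91 · 1 · 4 = 364.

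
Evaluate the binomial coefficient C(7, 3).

35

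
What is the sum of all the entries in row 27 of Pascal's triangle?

Setting x = 1 in (1+x)^27 gives Σ C(27,k) = 2^27 = 134217728.

134217728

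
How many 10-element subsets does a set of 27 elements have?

C(27,10) = (27·26·25·24·23·22·21·20·19·18) / 10! = 30613591008000 / 3628800 = 8436285.

8436285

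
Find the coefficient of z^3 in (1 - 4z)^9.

The general term is C(9,j)·(1)^j·(-4z)^(9-j); the z^3 term has j = 6.
C(9,6) = 84.
Coefficient = C(9,6) · (-4)^3 = 84 · (-64) = -5376.

-5376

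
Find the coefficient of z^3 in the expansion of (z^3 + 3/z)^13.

General term: C(13,j)·(z^3)^j·(3/z)^(13-j), with z-exponent 3j − 1(13−j) = 4j − 13.
Set 4j − 13 = 3: j = 4.
C(13,4) = 715; 1^4 = 1; 3^9 = 19683.
Coefficient = 715 · 1 · 19683 = 14073345.

14073345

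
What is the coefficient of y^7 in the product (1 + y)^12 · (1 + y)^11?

245157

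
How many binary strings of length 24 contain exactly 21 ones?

2024

Choose the 21 positions: C(24,21) = 2024.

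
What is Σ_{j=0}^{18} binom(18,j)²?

Σ C(18,j)² is the coefficient of x^18 in (1+x)^18(1+x)^18 = (1+x)^36, i.e. C(36,18) = 9075135300.

9075135300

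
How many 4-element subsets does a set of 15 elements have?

1365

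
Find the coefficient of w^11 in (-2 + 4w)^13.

1308622848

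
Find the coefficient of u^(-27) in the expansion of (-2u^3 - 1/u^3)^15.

-3640

General term: C(15,j)·(-2u^3)^j·(-1/u^3)^(15-j), with u-exponent 3j − 3(15−j) = 6j − 45.
Set 6j − 45 = -27: j = 3.
C(15,3) = 455; (-2)^3 = -8; (-1)^12 = 1.
Coefficient = 455 · (-8) · 1 = -3640.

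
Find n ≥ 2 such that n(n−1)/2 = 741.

39

n(n−1)/2 = 741 ⇒ n(n−1) = 1482. Since 39·38 = 1482, n = 39.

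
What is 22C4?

C(22,4) = (22·21·20·19) / 4! = 175560 / 24 = 7315.

7315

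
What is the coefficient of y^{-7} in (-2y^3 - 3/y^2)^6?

2916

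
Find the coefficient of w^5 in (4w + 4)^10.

264241152

The general term is C(10,j)·(4w)^j·(4)^(10-j); the w^5 term has j = 5.
C(10,5) = 252.
Coefficient = C(10,5) · 4^5 · 4^5 = 252 · 1024 · 1024 = 264241152.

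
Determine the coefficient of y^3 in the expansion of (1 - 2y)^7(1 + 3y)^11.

Coefficient of y^3 = Σ_{j} C(7,j)·(-2)^j·C(11,3-j)·3^(3-j) for j from 0 to 3.
= 4455 + (-6930) + 2772 + (-280) = 17.

17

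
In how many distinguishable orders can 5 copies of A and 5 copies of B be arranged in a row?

252

Choose positions for the A's: C(10,5) = 252.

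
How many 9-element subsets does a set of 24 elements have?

1307504

C(24,9) = (24·23·22·21·20·19·18·17·16) / 9! = 474467051520 / 362880 = 1307504.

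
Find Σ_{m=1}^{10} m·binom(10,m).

Since m·C(10,m) = 10·C(9,m−1), the sum is 10·2^9 = 10·512 = 5120.

5120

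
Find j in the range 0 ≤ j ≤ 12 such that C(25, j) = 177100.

6

C(25,j) increases on 0 ≤ j ≤ 12. C(25,5) = 53130 and C(25,6) = 177100, so j = 6.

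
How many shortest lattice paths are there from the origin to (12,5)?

6188

Each path is a sequence of 17 steps with 12 rights: C(17,12) = 6188.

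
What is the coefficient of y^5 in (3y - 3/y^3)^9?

General term: C(9,j)·(3y)^j·(-3/y^3)^(9-j), with y-exponent 1j − 3(9−j) = 4j − 27.
Set 4j − 27 = 5: j = 8.
C(9,8) = 9; 3^8 = 6561; (-3)^1 = -3.
Coefficient = 9 · 6561 · (-3) = -177147.

-177147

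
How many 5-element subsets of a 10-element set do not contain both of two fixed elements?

196

All 5-subsets: C(10,5) = 252. Those containing both fixed elements: C(8,3) = 56.
252 − 56 = 196.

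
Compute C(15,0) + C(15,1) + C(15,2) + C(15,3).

576

1 + 15 + 105 + 455 = 576.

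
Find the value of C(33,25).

C(33,25) = C(33,8) by symmetry.
C(33,8) = (33·32·31·30·29·28·27·26) / 8! = 559809169920 / 40320 = 13884156.

13884156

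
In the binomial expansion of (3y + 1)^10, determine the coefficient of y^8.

295245

The general term is C(10,j)·(3y)^j·(1)^(10-j); the y^8 term has j = 8.
C(10,8) = 45.
Coefficient = C(10,8) · 3^8 = 45 · 6561 = 295245.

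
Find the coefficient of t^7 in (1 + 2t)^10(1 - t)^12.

Coefficient of t^7 = Σ_{j} C(10,j)·2^j·C(12,7-j)·(-1)^(7-j) for j from 0 to 7.
= (-792) + 18480 + (-142560) + 475200 + (-739200) + 532224 + (-161280) + 15360 = -2568.

-2568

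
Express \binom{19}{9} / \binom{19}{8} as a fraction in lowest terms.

11/9

C(n,k+1)/C(n,k) = (n−k)/(k+1) = (19−8)/(8+1) = 11/9.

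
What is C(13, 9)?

715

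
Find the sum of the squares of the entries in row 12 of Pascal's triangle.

2704156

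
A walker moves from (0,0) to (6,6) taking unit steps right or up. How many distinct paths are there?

Each path is a sequence of 12 steps with 6 rights: C(12,6) = 924.

924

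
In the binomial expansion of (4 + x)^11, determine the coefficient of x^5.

1892352

The general term is C(11,j)·(4)^j·(x)^(11-j); the x^5 term has j = 6.
C(11,6) = 462.
Coefficient = C(11,6) · 4^6 = 462 · 4096 = 1892352.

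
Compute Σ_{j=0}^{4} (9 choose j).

256

1 + 9 + 36 + 84 + 126 = 256.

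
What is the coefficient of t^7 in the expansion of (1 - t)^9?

The general term is C(9,j)·(1)^j·(-t)^(9-j); the t^7 term has j = 2.
C(9,2) = 36.
Coefficient = C(9,2) · (-1)^7 = 36 · (-1) = -36.

-36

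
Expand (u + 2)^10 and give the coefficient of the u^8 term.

180

The general term is C(10,j)·(u)^j·(2)^(10-j); the u^8 term has j = 8.
C(10,8) = 45.
Coefficient = C(10,8) · 2^2 = 45 · 4 = 180.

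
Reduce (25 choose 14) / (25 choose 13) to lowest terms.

C(n,k+1)/C(n,k) = (n−k)/(k+1) = (25−13)/(13+1) = 12/14 = 6/7.

6/7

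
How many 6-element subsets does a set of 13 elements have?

C(13,6) = (13·12·11·10·9·8) / 6! = 1235520 / 720 = 1716.

1716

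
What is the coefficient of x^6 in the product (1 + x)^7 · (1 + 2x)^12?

Coefficient of x^6 = Σ_{j} C(7,j)·1^j·C(12,6-j)·2^(6-j) for j from 0 to 6.
= 59136 + 177408 + 166320 + 61600 + 9240 + 504 + 7 = 474215.

474215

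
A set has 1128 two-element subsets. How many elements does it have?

n(n−1)/2 = 1128 ⇒ n(n−1) = 2256. Since 48·47 = 2256, n = 48.

48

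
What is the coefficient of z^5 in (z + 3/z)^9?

General term: C(9,j)·(z)^j·(3/z)^(9-j), with z-exponent 1j − 1(9−j) = 2j − 9.
Set 2j − 9 = 5: j = 7.
C(9,7) = 36; 1^7 = 1; 3^2 = 9.
Coefficient = 36 · 1 · 9 = 324.

324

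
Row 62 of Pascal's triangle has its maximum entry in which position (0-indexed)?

31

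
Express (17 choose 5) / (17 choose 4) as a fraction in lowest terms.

C(n,k+1)/C(n,k) = (n−k)/(k+1) = (17−4)/(4+1) = 13/5.

13/5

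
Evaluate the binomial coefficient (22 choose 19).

1540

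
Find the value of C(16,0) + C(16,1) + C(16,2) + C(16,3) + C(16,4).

1 + 16 + 120 + 560 + 1820 = 2517.

2517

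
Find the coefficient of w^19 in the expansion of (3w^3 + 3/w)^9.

708588

General term: C(9,j)·(3w^3)^j·(3/w)^(9-j), with w-exponent 3j − 1(9−j) = 4j − 9.
Set 4j − 9 = 19: j = 7.
C(9,7) = 36; 3^7 = 2187; 3^2 = 9.
Coefficient = 36 · 2187 · 9 = 708588.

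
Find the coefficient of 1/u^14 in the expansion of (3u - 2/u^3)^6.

General term: C(6,j)·(3u)^j·(-2/u^3)^(6-j), with u-exponent 1j − 3(6−j) = 4j − 18.
Set 4j − 18 = -14: j = 1.
C(6,1) = 6; 3^1 = 3; (-2)^5 = -32.
Coefficient = 6 · 3 · (-32) = -576.

-576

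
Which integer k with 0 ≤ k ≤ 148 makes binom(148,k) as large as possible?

74

C(148,k) is maximized at k = 148/2 = 74.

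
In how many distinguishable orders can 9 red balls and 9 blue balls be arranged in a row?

48620

Choose positions for the red balls: C(18,9) = 48620.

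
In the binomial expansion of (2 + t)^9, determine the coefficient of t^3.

5376

The general term is C(9,j)·(2)^j·(t)^(9-j); the t^3 term has j = 6.
C(9,6) = 84.
Coefficient = C(9,6) · 2^6 = 84 · 64 = 5376.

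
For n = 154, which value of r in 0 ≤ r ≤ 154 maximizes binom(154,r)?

C(154,r) is maximized at r = 154/2 = 77.

77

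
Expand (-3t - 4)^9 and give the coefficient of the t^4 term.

The general term is C(9,j)·(-3t)^j·(-4)^(9-j); the t^4 term has j = 4.
C(9,4) = 126.
Coefficient = C(9,4) · (-3)^4 · (-4)^5 = 126 · 81 · (-1024) = -10450944.

-10450944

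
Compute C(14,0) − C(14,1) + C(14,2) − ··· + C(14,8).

The partial alternating sum Σ_{k=0}^{8} (−1)^k C(14,k) = (−1)^8 C(13,8) = 1287.

1287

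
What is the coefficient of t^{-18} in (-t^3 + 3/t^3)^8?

-17496

General term: C(8,j)·(-t^3)^j·(3/t^3)^(8-j), with t-exponent 3j − 3(8−j) = 6j − 24.
Set 6j − 24 = -18: j = 1.
C(8,1) = 8; (-1)^1 = -1; 3^7 = 2187.
Coefficient = 8 · (-1) · 2187 = -17496.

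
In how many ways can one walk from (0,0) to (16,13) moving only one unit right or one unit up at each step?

67863915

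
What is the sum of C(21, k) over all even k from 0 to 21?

1048576

Half of (1+1)^21 + (1−1)^21 gives the even-index sum: 2^20 = 1048576.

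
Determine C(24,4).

C(24,4) = (24·23·22·21) / 4! = 255024 / 24 = 10626.

10626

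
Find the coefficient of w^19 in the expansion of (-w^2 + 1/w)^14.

General term: C(14,j)·(-w^2)^j·(1/w)^(14-j), with w-exponent 2j − 1(14−j) = 3j − 14.
Set 3j − 14 = 19: j = 11.
C(14,11) = 364; (-1)^11 = -1; 1^3 = 1.
Coefficient = 364 · (-1) · 1 = -364.

-364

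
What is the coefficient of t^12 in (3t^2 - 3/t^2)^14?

4787751969

General term: C(14,j)·(3t^2)^j·(-3/t^2)^(14-j), with t-exponent 2j − 2(14−j) = 4j − 28.
Set 4j − 28 = 12: j = 10.
C(14,10) = 1001; 3^10 = 59049; (-3)^4 = 81.
Coefficient = 1001 · 59049 · 81 = 4787751969.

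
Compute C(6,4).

15

C(6,4) = C(6,2) by symmetry.
C(6,2) = (6·5) / 2! = 30 / 2 = 15.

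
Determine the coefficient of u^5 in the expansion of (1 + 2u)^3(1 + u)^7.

819

Coefficient of u^5 = Σ_{j} C(3,j)·2^j·C(7,5-j)·1^(5-j) for j from 0 to 3.
= 21 + 210 + 420 + 168 = 819.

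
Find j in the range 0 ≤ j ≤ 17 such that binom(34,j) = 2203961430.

C(34,j) increases on 0 ≤ j ≤ 17. C(34,15) = 1855967520 and C(34,16) = 2203961430, so j = 16.

16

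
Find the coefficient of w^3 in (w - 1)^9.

84

The general term is C(9,j)·(w)^j·(-1)^(9-j); the w^3 term has j = 3.
C(9,3) = 84.
Coefficient = C(9,3) = 84.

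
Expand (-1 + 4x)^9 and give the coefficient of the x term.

36

The general term is C(9,j)·(-1)^j·(4x)^(9-j); the x^1 term has j = 8.
C(9,8) = 9.
Coefficient = C(9,8) · 4^1 = 9 · 4 = 36.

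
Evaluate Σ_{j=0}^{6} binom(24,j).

1 + 24 + 276 + 2024 + 10626 + 42504 + 134596 = 190051.

190051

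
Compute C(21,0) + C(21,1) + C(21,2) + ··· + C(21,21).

2097152

Setting x = 1 in (1+x)^21 gives Σ C(21,r) = 2^21 = 2097152.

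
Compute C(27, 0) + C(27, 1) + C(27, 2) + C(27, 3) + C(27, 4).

20854

1 + 27 + 351 + 2925 + 17550 = 20854.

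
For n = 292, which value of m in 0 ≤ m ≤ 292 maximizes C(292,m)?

C(292,m) is maximized at m = 292/2 = 146.

146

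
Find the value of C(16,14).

C(16,14) = C(16,2) by symmetry.
C(16,2) = (16·15) / 2! = 240 / 2 = 120.

120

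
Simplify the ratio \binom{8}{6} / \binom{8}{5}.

1/2

C(n,k+1)/C(n,k) = (n−k)/(k+1) = (8−5)/(5+1) = 3/6 = 1/2.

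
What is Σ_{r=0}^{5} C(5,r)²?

By Vandermonde's identity, Σ C(5,r)² = C(10,5) = 252.

252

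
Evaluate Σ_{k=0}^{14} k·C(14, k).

Since k·C(14,k) = 14·C(13,k−1), the sum is 14·2^13 = 14·8192 = 114688.

114688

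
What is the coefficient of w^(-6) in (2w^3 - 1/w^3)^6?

60

General term: C(6,j)·(2w^3)^j·(-1/w^3)^(6-j), with w-exponent 3j − 3(6−j) = 6j − 18.
Set 6j − 18 = -6: j = 2.
C(6,2) = 15; 2^2 = 4; (-1)^4 = 1.
Coefficient = 15 · 4 · 1 = 60.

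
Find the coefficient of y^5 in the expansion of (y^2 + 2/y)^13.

219648

General term: C(13,j)·(y^2)^j·(2/y)^(13-j), with y-exponent 2j − 1(13−j) = 3j − 13.
Set 3j − 13 = 5: j = 6.
C(13,6) = 1716; 1^6 = 1; 2^7 = 128.
Coefficient = 1716 · 1 · 128 = 219648.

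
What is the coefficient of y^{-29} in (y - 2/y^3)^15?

-2795520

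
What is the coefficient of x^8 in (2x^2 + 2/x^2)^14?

32800768

General term: C(14,j)·(2x^2)^j·(2/x^2)^(14-j), with x-exponent 2j − 2(14−j) = 4j − 28.
Set 4j − 28 = 8: j = 9.
C(14,9) = 2002; 2^9 = 512; 2^5 = 32.
Coefficient = 2002 · 512 · 32 = 32800768.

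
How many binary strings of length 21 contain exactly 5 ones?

20349

Choose the 5 positions: C(21,5) = 20349.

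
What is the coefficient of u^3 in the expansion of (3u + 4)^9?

The general term is C(9,j)·(3u)^j·(4)^(9-j); the u^3 term has j = 3.
C(9,3) = 84.
Coefficient = C(9,3) · 3^3 · 4^6 = 84 · 27 · 4096 = 9289728.

9289728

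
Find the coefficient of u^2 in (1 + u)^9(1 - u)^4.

6

Coefficient of u^2 = Σ_{j} C(9,j)·1^j·C(4,2-j)·(-1)^(2-j) for j from 0 to 2.
= 6 + (-36) + 36 = 6.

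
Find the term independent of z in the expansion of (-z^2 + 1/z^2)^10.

-252

General term: C(10,j)·(-z^2)^j·(1/z^2)^(10-j), with z-exponent 2j − 2(10−j) = 4j − 20.
Set 4j − 20 = 0: j = 5.
C(10,5) = 252; (-1)^5 = -1; 1^5 = 1.
Coefficient = 252 · (-1) · 1 = -252.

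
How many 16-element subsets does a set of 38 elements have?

22239974430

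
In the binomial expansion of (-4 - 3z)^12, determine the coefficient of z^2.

622854144

The general term is C(12,j)·(-4)^j·(-3z)^(12-j); the z^2 term has j = 10.
C(12,10) = 66.
Coefficient = C(12,10) · (-4)^10 · (-3)^2 = 66 · 1048576 · 9 = 622854144.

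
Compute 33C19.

C(33,19) = C(33,14) by symmetry.
C(33,14) = (33·32·31·30·29·28·27·26·25·24·23·22·21·20) / 14! = 71382386874839040000 / 87178291200 = 818809200.

818809200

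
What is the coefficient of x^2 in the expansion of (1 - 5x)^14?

The general term is C(14,j)·(1)^j·(-5x)^(14-j); the x^2 term has j = 12.
C(14,12) = 91.
Coefficient = C(14,12) · (-5)^2 = 91 · 25 = 2275.

2275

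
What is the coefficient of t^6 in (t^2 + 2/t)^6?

General term: C(6,j)·(t^2)^j·(2/t)^(6-j), with t-exponent 2j − 1(6−j) = 3j − 6.
Set 3j − 6 = 6: j = 4.
C(6,4) = 15; 1^4 = 1; 2^2 = 4.
Coefficient = 15 · 1 · 4 = 60.

60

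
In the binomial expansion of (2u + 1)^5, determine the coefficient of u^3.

80

The general term is C(5,j)·(2u)^j·(1)^(5-j); the u^3 term has j = 3.
C(5,3) = 10.
Coefficient = C(5,3) · 2^3 = 10 · 8 = 80.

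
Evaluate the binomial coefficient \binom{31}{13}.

206253075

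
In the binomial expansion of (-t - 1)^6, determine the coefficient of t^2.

The general term is C(6,j)·(-t)^j·(-1)^(6-j); the t^2 term has j = 2.
C(6,2) = 15.
Coefficient = C(6,2) = 15.

15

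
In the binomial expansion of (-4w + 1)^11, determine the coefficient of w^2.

880

The general term is C(11,j)·(-4w)^j·(1)^(11-j); the w^2 term has j = 2.
C(11,2) = 55.
Coefficient = C(11,2) · (-4)^2 = 55 · 16 = 880.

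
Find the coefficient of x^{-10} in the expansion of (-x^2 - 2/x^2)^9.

General term: C(9,j)·(-x^2)^j·(-2/x^2)^(9-j), with x-exponent 2j − 2(9−j) = 4j − 18.
Set 4j − 18 = -10: j = 2.
C(9,2) = 36; (-1)^2 = 1; (-2)^7 = -128.
Coefficient = 36 · 1 · (-128) = -4608.

-4608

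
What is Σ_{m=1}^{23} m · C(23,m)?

96468992

Since m·C(23,m) = 23·C(22,m−1), the sum is 23·2^22 = 23·4194304 = 96468992.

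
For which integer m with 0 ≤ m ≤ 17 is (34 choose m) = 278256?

5

C(34,m) increases on 0 ≤ m ≤ 17. C(34,4) = 46376 and C(34,5) = 278256, so m = 5.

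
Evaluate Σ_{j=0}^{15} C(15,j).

Setting x = 1 in (1+x)^15 gives Σ C(15,j) = 2^15 = 32768.

32768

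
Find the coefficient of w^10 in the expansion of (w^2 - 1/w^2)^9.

General term: C(9,j)·(w^2)^j·(-1/w^2)^(9-j), with w-exponent 2j − 2(9−j) = 4j − 18.
Set 4j − 18 = 10: j = 7.
C(9,7) = 36; 1^7 = 1; (-1)^2 = 1.
Coefficient = 36 · 1 · 1 = 36.

36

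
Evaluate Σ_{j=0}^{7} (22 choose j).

1 + 22 + 231 + 1540 + 7315 + 26334 + 74613 + 170544 = 280600.

280600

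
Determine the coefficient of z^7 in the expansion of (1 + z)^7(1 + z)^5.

792

Coefficient of z^7 = Σ_{j} C(7,j)·C(5,7-j) for j from 2 to 7.
= 21 + 175 + 350 + 210 + 35 + 1 = 792.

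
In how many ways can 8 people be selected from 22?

319770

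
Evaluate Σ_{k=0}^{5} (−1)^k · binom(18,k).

-6188

The partial alternating sum Σ_{k=0}^{5} (−1)^k C(18,k) = (−1)^5 C(17,5) = -6188.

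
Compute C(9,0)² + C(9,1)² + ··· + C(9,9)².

Σ C(9,i)² is the coefficient of x^9 in (1+x)^9(1+x)^9 = (1+x)^18, i.e. C(18,9) = 48620.

48620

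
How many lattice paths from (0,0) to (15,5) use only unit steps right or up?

Each path is a sequence of 20 steps with 15 rights: C(20,15) = 15504.

15504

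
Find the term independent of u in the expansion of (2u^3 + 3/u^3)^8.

90720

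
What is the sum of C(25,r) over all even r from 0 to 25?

Half of (1+1)^25 + (1−1)^25 gives the even-index sum: 2^24 = 16777216.

16777216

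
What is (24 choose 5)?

C(24,5) = (24·23·22·21·20) / 5! = 5100480 / 120 = 42504.

42504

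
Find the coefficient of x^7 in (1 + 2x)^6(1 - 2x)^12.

Coefficient of x^7 = Σ_{j} C(6,j)·2^j·C(12,7-j)·(-2)^(7-j) for j from 0 to 6.
= (-101376) + 709632 + (-1520640) + 1267200 + (-422400) + 50688 + (-1536) = -18432.

-18432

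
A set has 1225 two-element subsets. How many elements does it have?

n(n−1)/2 = 1225 ⇒ n(n−1) = 2450. Since 50·49 = 2450, n = 50.

50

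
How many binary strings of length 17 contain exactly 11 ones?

12376

Choose the 11 positions: C(17,11) = 12376.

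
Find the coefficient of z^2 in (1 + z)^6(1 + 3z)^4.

Coefficient of z^2 = Σ_{j} C(6,j)·1^j·C(4,2-j)·3^(2-j) for j from 0 to 2.
= 54 + 72 + 15 = 141.

141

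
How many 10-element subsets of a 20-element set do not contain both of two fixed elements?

140998

All 10-subsets: C(20,10) = 184756. Those containing both fixed elements: C(18,8) = 43758.
184756 − 43758 = 140998.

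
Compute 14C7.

3432

C(14,7) = (14·13·12·11·10·9·8) / 7! = 17297280 / 5040 = 3432.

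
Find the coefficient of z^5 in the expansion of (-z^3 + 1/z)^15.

-3003

General term: C(15,j)·(-z^3)^j·(1/z)^(15-j), with z-exponent 3j − 1(15−j) = 4j − 15.
Set 4j − 15 = 5: j = 5.
C(15,5) = 3003; (-1)^5 = -1; 1^10 = 1.
Coefficient = 3003 · (-1) · 1 = -3003.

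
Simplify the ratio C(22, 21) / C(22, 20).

2/21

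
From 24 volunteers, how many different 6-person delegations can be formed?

134596

This is C(24,6) = 134596.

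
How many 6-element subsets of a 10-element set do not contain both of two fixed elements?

140

All 6-subsets: C(10,6) = 210. Those containing both fixed elements: C(8,4) = 70.
210 − 70 = 140.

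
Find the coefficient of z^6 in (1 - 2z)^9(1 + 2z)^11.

-3072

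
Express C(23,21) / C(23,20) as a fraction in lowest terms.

1/7

C(n,k+1)/C(n,k) = (n−k)/(k+1) = (23−20)/(20+1) = 3/21 = 1/7.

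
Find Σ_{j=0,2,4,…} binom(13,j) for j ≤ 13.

Even-j terms of row 13 sum to 2^12 = 4096.

4096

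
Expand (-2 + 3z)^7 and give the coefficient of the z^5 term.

The general term is C(7,j)·(-2)^j·(3z)^(7-j); the z^5 term has j = 2.
C(7,2) = 21.
Coefficient = C(7,2) · (-2)^2 · 3^5 = 21 · 4 · 243 = 20412.

20412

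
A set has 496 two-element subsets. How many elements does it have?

32

n(n−1)/2 = 496 ⇒ n(n−1) = 992. Since 32·31 = 992, n = 32.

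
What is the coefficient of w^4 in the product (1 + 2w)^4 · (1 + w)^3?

192

Coefficient of w^4 = Σ_{j} C(4,j)·2^j·C(3,4-j)·1^(4-j) for j from 1 to 4.
= 8 + 72 + 96 + 16 = 192.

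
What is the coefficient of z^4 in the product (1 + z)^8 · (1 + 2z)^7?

Coefficient of z^4 = Σ_{j} C(8,j)·1^j·C(7,4-j)·2^(4-j) for j from 0 to 4.
= 560 + 2240 + 2352 + 784 + 70 = 6006.

6006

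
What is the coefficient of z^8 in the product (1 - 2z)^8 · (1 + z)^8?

Coefficient of z^8 = Σ_{j} C(8,j)·(-2)^j·C(8,8-j)·1^(8-j) for j from 0 to 8.
= 1 + (-128) + 3136 + (-25088) + 78400 + (-100352) + 50176 + (-8192) + 256 = -1791.

-1791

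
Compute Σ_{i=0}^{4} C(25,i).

15276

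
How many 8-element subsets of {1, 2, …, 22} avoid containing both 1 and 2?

All 8-subsets: C(22,8) = 319770. Those containing both fixed elements: C(20,6) = 38760.
319770 − 38760 = 281010.

281010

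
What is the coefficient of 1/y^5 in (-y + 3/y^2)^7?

General term: C(7,j)·(-y)^j·(3/y^2)^(7-j), with y-exponent 1j − 2(7−j) = 3j − 14.
Set 3j − 14 = -5: j = 3.
C(7,3) = 35; (-1)^3 = -1; 3^4 = 81.
Coefficient = 35 · (-1) · 81 = -2835.

-2835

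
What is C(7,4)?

35

C(7,4) = C(7,3) by symmetry.
C(7,3) = (7·6·5) / 3! = 210 / 6 = 35.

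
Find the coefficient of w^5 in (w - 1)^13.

The general term is C(13,j)·(w)^j·(-1)^(13-j); the w^5 term has j = 5.
C(13,5) = 1287.
Coefficient = C(13,5) = 1287.

1287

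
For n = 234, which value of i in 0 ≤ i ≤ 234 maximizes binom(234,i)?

117

C(234,i) is maximized at i = 234/2 = 117.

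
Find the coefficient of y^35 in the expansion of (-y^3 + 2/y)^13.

General term: C(13,j)·(-y^3)^j·(2/y)^(13-j), with y-exponent 3j − 1(13−j) = 4j − 13.
Set 4j − 13 = 35: j = 12.
C(13,12) = 13; (-1)^12 = 1; 2^1 = 2.
Coefficient = 13 · 1 · 2 = 26.

26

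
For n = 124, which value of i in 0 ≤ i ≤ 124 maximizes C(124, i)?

62

C(124,i) is maximized at i = 124/2 = 62.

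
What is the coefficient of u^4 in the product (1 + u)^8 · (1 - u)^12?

Coefficient of u^4 = Σ_{j} C(8,j)·1^j·C(12,4-j)·(-1)^(4-j) for j from 0 to 4.
= 495 + (-1760) + 1848 + (-672) + 70 = -19.

-19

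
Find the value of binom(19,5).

C(19,5) = (19·18·17·16·15) / 5! = 1395360 / 120 = 11628.

11628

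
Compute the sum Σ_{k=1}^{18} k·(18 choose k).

2359296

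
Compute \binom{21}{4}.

C(21,4) = (21·20·19·18) / 4! = 143640 / 24 = 5985.

5985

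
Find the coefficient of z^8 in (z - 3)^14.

2189187

The general term is C(14,j)·(z)^j·(-3)^(14-j); the z^8 term has j = 8.
C(14,8) = 3003.
Coefficient = C(14,8) · (-3)^6 = 3003 · 729 = 2189187.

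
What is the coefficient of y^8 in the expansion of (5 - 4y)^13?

The general term is C(13,j)·(5)^j·(-4y)^(13-j); the y^8 term has j = 5.
C(13,5) = 1287.
Coefficient = C(13,5) · 5^5 · (-4)^8 = 1287 · 3125 · 65536 = 263577600000.

263577600000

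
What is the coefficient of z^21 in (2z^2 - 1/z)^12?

-24576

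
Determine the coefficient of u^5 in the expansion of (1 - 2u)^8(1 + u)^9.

Coefficient of u^5 = Σ_{j} C(8,j)·(-2)^j·C(9,5-j)·1^(5-j) for j from 0 to 5.
= 126 + (-2016) + 9408 + (-16128) + 10080 + (-1792) = -322.

-322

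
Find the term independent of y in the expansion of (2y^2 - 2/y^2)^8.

General term: C(8,j)·(2y^2)^j·(-2/y^2)^(8-j), with y-exponent 2j − 2(8−j) = 4j − 16.
Set 4j − 16 = 0: j = 4.
C(8,4) = 70; 2^4 = 16; (-2)^4 = 16.
Coefficient = 70 · 16 · 16 = 17920.

17920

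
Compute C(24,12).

2704156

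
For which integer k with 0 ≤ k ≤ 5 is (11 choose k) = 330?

C(11,k) increases on 0 ≤ k ≤ 5. C(11,3) = 165 and C(11,4) = 330, so k = 4.

4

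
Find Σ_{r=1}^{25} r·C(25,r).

419430400

Since r·C(25,r) = 25·C(24,r−1), the sum is 25·2^24 = 25·16777216 = 419430400.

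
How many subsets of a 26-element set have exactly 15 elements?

7726160

Choose the 15 positions: C(26,15) = 7726160.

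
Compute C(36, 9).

94143280

C(36,9) = (36·35·34·33·32·31·30·29·28) / 9! = 34162713446400 / 362880 = 94143280.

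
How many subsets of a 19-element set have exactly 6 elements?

27132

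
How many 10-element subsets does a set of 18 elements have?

C(18,10) = C(18,8) by symmetry.
C(18,8) = (18·17·16·15·14·13·12·11) / 8! = 1764322560 / 40320 = 43758.

43758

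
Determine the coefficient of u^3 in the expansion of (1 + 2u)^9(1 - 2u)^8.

Coefficient of u^3 = Σ_{j} C(9,j)·2^j·C(8,3-j)·(-2)^(3-j) for j from 0 to 3.
= (-448) + 2016 + (-2304) + 672 = -64.

-64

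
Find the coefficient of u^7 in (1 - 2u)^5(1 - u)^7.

-7183

Coefficient of u^7 = Σ_{j} C(5,j)·(-2)^j·C(7,7-j)·(-1)^(7-j) for j from 0 to 5.
= (-1) + (-70) + (-840) + (-2800) + (-2800) + (-672) = -7183.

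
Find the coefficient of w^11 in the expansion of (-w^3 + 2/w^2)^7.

General term: C(7,j)·(-w^3)^j·(2/w^2)^(7-j), with w-exponent 3j − 2(7−j) = 5j − 14.
Set 5j − 14 = 11: j = 5.
C(7,5) = 21; (-1)^5 = -1; 2^2 = 4.
Coefficient = 21 · (-1) · 4 = -84.

-84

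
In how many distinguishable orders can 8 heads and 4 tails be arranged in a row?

Choose positions for the heads: C(12,8) = 495.

495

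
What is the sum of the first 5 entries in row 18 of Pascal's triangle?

4048

1 + 18 + 153 + 816 + 3060 = 4048.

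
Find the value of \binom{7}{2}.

21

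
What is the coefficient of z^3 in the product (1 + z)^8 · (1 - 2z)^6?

Coefficient of z^3 = Σ_{j} C(8,j)·1^j·C(6,3-j)·(-2)^(3-j) for j from 0 to 3.
= (-160) + 480 + (-336) + 56 = 40.

40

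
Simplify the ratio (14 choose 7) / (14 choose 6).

8/7

C(n,k+1)/C(n,k) = (n−k)/(k+1) = (14−6)/(6+1) = 8/7.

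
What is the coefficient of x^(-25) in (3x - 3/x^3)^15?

43089767721

General term: C(15,j)·(3x)^j·(-3/x^3)^(15-j), with x-exponent 1j − 3(15−j) = 4j − 45.
Set 4j − 45 = -25: j = 5.
C(15,5) = 3003; 3^5 = 243; (-3)^10 = 59049.
Coefficient = 3003 · 243 · 59049 = 43089767721.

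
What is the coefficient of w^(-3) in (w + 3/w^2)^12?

General term: C(12,j)·(w)^j·(3/w^2)^(12-j), with w-exponent 1j − 2(12−j) = 3j − 24.
Set 3j − 24 = -3: j = 7.
C(12,7) = 792; 1^7 = 1; 3^5 = 243.
Coefficient = 792 · 1 · 243 = 192456.

192456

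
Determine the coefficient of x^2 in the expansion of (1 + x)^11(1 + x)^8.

171

(1 + x)^11(1 + x)^8 = (1 + x)^19, so the coefficient of x^2 is C(19,2)·1^2 = 171·1 = 171.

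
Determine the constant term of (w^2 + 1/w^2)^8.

70

General term: C(8,j)·(w^2)^j·(1/w^2)^(8-j), with w-exponent 2j − 2(8−j) = 4j − 16.
Set 4j − 16 = 0: j = 4.
C(8,4) = 70; 1^4 = 1; 1^4 = 1.
Coefficient = 70 · 1 · 1 = 70.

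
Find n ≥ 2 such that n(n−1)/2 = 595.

35

n(n−1)/2 = 595 ⇒ n(n−1) = 1190. Since 35·34 = 1190, n = 35.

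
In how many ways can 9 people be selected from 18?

48620

This is C(18,9) = 48620.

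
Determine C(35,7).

C(35,7) = (35·34·33·32·31·30·29) / 7! = 33891580800 / 5040 = 6724520.

6724520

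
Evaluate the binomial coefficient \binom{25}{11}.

C(25,11) = (25·24·23·22·21·20·19·18·17·16·15) / 11! = 177925144320000 / 39916800 = 4457400.

4457400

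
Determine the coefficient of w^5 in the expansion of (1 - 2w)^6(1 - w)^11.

Coefficient of w^5 = Σ_{j} C(6,j)·(-2)^j·C(11,5-j)·(-1)^(5-j) for j from 0 to 5.
= (-462) + (-3960) + (-9900) + (-8800) + (-2640) + (-192) = -25954.

-25954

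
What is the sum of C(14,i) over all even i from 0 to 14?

Half of (1+1)^14 + (1−1)^14 gives the even-index sum: 2^13 = 8192.

8192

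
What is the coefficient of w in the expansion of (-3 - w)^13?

-6908733

The general term is C(13,j)·(-3)^j·(-w)^(13-j); the w^1 term has j = 12.
C(13,12) = 13.
Coefficient = C(13,12) · (-3)^12 · (-1)^1 = 13 · 531441 · (-1) = -6908733.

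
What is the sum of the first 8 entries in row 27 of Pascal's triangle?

1 + 27 + 351 + 2925 + 17550 + 80730 + 296010 + 888030 = 1285624.

1285624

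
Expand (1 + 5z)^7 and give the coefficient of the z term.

The general term is C(7,j)·(1)^j·(5z)^(7-j); the z^1 term has j = 6.
C(7,6) = 7.
Coefficient = C(7,6) · 5^1 = 7 · 5 = 35.

35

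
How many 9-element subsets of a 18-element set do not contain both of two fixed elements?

37180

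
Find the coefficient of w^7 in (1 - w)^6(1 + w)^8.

Coefficient of w^7 = Σ_{j} C(6,j)·(-1)^j·C(8,7-j)·1^(7-j) for j from 0 to 6.
= 8 + (-168) + 840 + (-1400) + 840 + (-168) + 8 = -40.

-40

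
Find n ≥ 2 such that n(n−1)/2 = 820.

41

n(n−1)/2 = 820 ⇒ n(n−1) = 1640. Since 41·40 = 1640, n = 41.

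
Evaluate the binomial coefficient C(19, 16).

C(19,16) = C(19,3) by symmetry.
C(19,3) = (19·18·17) / 3! = 5814 / 6 = 969.

969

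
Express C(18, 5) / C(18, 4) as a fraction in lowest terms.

C(n,k+1)/C(n,k) = (n−k)/(k+1) = (18−4)/(4+1) = 14/5.

14/5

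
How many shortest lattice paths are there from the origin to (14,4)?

Each path is a sequence of 18 steps with 14 rights: C(18,14) = 3060.

3060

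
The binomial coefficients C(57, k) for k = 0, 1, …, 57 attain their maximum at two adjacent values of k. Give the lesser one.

For odd n = 57, C(57,k) peaks at k = (n−1)/2 and (n+1)/2; the lesser is 28.

28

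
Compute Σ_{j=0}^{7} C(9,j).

502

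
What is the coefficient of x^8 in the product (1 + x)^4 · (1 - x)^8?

Coefficient of x^8 = Σ_{j} C(4,j)·1^j·C(8,8-j)·(-1)^(8-j) for j from 0 to 4.
= 1 + (-32) + 168 + (-224) + 70 = -17.

-17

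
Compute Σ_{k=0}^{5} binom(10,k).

638

1 + 10 + 45 + 120 + 210 + 252 = 638.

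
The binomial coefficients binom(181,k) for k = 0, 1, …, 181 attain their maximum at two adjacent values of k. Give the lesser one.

90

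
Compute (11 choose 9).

C(11,9) = C(11,2) by symmetry.
C(11,2) = (11·10) / 2! = 110 / 2 = 55.

55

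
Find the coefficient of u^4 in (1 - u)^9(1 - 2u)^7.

Coefficient of u^4 = Σ_{j} C(9,j)·(-1)^j·C(7,4-j)·(-2)^(4-j) for j from 0 to 4.
= 560 + 2520 + 3024 + 1176 + 126 = 7406.

7406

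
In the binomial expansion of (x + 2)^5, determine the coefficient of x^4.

The general term is C(5,j)·(x)^j·(2)^(5-j); the x^4 term has j = 4.
C(5,4) = 5.
Coefficient = C(5,4) · 2^1 = 5 · 2 = 10.

10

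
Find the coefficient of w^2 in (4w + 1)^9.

The general term is C(9,j)·(4w)^j·(1)^(9-j); the w^2 term has j = 2.
C(9,2) = 36.
Coefficient = C(9,2) · 4^2 = 36 · 16 = 576.

576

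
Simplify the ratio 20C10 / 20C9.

11/10

C(n,k+1)/C(n,k) = (n−k)/(k+1) = (20−9)/(9+1) = 11/10.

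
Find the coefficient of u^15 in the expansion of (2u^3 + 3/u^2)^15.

General term: C(15,j)·(2u^3)^j·(3/u^2)^(15-j), with u-exponent 3j − 2(15−j) = 5j − 30.
Set 5j − 30 = 15: j = 9.
C(15,9) = 5005; 2^9 = 512; 3^6 = 729.
Coefficient = 5005 · 512 · 729 = 1868106240.

1868106240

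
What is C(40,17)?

C(40,17) = (40·39·38·37·36·35·34·33·32·31·30·29·28·27·26·25·24) / 17! = 31560991604212034764800000 / 355687428096000 = 88732378800.

88732378800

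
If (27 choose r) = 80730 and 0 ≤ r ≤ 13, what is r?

5

C(27,r) increases on 0 ≤ r ≤ 13. C(27,4) = 17550 and C(27,5) = 80730, so r = 5.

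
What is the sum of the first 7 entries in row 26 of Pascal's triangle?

1 + 26 + 325 + 2600 + 14950 + 65780 + 230230 = 313912.

313912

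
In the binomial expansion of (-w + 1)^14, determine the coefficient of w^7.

-3432

The general term is C(14,j)·(-w)^j·(1)^(14-j); the w^7 term has j = 7.
C(14,7) = 3432.
Coefficient = C(14,7) · (-1)^7 = 3432 · (-1) = -3432.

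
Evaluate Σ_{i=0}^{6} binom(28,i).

1 + 28 + 378 + 3276 + 20475 + 98280 + 376740 = 499178.

499178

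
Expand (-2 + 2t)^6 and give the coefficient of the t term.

The general term is C(6,j)·(-2)^j·(2t)^(6-j); the t^1 term has j = 5.
C(6,5) = 6.
Coefficient = C(6,5) · (-2)^5 · 2^1 = 6 · (-32) · 2 = -384.

-384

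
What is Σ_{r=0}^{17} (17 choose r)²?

Σ C(17,r)² is the coefficient of x^17 in (1+x)^17(1+x)^17 = (1+x)^34, i.e. C(34,17) = 2333606220.

2333606220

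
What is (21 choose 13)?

203490

C(21,13) = C(21,8) by symmetry.
C(21,8) = (21·20·19·18·17·16·15·14) / 8! = 8204716800 / 40320 = 203490.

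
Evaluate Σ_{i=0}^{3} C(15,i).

576

1 + 15 + 105 + 455 = 576.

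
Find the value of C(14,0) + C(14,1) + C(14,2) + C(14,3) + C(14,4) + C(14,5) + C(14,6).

6476

1 + 14 + 91 + 364 + 1001 + 2002 + 3003 = 6476.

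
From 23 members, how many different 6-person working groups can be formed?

This is C(23,6) = 100947.

100947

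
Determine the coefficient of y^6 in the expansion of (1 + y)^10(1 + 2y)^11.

Coefficient of y^6 = Σ_{j} C(10,j)·1^j·C(11,6-j)·2^(6-j) for j from 0 to 6.
= 29568 + 147840 + 237600 + 158400 + 46200 + 5544 + 210 = 625362.

625362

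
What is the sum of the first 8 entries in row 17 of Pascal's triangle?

41226

1 + 17 + 136 + 680 + 2380 + 6188 + 12376 + 19448 = 41226.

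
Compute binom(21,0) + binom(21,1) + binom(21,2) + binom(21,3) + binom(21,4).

1 + 21 + 210 + 1330 + 5985 = 7547.

7547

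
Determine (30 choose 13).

C(30,13) = (30·29·28·27·26·25·24·23·22·21·20·19·18) / 13! = 745747076954880000 / 6227020800 = 119759850.

119759850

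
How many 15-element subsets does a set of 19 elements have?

3876

C(19,15) = C(19,4) by symmetry.
C(19,4) = (19·18·17·16) / 4! = 93024 / 24 = 3876.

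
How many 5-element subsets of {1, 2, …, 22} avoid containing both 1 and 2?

25194

All 5-subsets: C(22,5) = 26334. Those containing both fixed elements: C(20,3) = 1140.
26334 − 1140 = 25194.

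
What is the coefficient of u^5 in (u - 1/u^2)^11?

55

General term: C(11,j)·(u)^j·(-1/u^2)^(11-j), with u-exponent 1j − 2(11−j) = 3j − 22.
Set 3j − 22 = 5: j = 9.
C(11,9) = 55; 1^9 = 1; (-1)^2 = 1.
Coefficient = 55 · 1 · 1 = 55.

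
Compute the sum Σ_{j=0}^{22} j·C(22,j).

46137344

Since j·C(22,j) = 22·C(21,j−1), the sum is 22·2^21 = 22·2097152 = 46137344.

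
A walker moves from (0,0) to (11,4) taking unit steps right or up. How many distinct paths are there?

Each path is a sequence of 15 steps with 11 rights: C(15,11) = 1365.

1365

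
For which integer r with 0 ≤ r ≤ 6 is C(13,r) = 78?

C(13,r) increases on 0 ≤ r ≤ 6. C(13,1) = 13 and C(13,2) = 78, so r = 2.

2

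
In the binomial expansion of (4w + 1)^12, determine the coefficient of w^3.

The general term is C(12,j)·(4w)^j·(1)^(12-j); the w^3 term has j = 3.
C(12,3) = 220.
Coefficient = C(12,3) · 4^3 = 220 · 64 = 14080.

14080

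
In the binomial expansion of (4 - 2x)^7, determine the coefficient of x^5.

-10752

The general term is C(7,j)·(4)^j·(-2x)^(7-j); the x^5 term has j = 2.
C(7,2) = 21.
Coefficient = C(7,2) · 4^2 · (-2)^5 = 21 · 16 · (-32) = -10752.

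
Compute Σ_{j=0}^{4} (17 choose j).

3214

1 + 17 + 136 + 680 + 2380 = 3214.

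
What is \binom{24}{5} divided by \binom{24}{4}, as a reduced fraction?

4

C(n,k+1)/C(n,k) = (n−k)/(k+1) = (24−4)/(4+1) = 20/5 = 4.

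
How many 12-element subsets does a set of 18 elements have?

18564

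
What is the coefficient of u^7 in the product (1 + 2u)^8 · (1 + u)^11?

511402

Coefficient of u^7 = Σ_{j} C(8,j)·2^j·C(11,7-j)·1^(7-j) for j from 0 to 7.
= 330 + 7392 + 51744 + 147840 + 184800 + 98560 + 19712 + 1024 = 511402.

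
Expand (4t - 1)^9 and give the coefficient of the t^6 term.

-344064

The general term is C(9,j)·(4t)^j·(-1)^(9-j); the t^6 term has j = 6.
C(9,6) = 84.
Coefficient = C(9,6) · 4^6 · (-1)^3 = 84 · 4096 · (-1) = -344064.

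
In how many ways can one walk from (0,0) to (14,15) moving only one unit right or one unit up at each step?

77558760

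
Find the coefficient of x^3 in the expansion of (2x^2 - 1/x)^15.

-320320

General term: C(15,j)·(2x^2)^j·(-1/x)^(15-j), with x-exponent 2j − 1(15−j) = 3j − 15.
Set 3j − 15 = 3: j = 6.
C(15,6) = 5005; 2^6 = 64; (-1)^9 = -1.
Coefficient = 5005 · 64 · (-1) = -320320.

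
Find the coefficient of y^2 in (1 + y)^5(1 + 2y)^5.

Coefficient of y^2 = Σ_{j} C(5,j)·1^j·C(5,2-j)·2^(2-j) for j from 0 to 2.
= 40 + 50 + 10 = 100.

100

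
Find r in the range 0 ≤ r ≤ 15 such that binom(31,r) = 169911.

C(31,r) increases on 0 ≤ r ≤ 15. C(31,4) = 31465 and C(31,5) = 169911, so r = 5.

5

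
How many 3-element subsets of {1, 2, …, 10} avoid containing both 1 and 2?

All 3-subsets: C(10,3) = 120. Those containing both fixed elements: C(8,1) = 8.
120 − 8 = 112.

112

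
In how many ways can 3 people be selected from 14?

364

This is C(14,3) = 364.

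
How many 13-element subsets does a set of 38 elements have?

5414950296

C(38,13) = (38·37·36·35·34·33·32·31·30·29·28·27·26) / 13! = 33719008124158156800 / 6227020800 = 5414950296.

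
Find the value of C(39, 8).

C(39,8) = (39·38·37·36·35·34·33·32) / 8! = 2480637519360 / 40320 = 61523748.

61523748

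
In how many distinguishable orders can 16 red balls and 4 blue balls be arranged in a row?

Choose positions for the red balls: C(20,16) = 4845.

4845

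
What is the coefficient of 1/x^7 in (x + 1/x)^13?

286

General term: C(13,j)·(x)^j·(1/x)^(13-j), with x-exponent 1j − 1(13−j) = 2j − 13.
Set 2j − 13 = -7: j = 3.
C(13,3) = 286; 1^3 = 1; 1^10 = 1.
Coefficient = 286 · 1 · 1 = 286.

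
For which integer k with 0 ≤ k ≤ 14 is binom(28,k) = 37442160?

13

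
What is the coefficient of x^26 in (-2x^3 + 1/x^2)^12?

General term: C(12,j)·(-2x^3)^j·(1/x^2)^(12-j), with x-exponent 3j − 2(12−j) = 5j − 24.
Set 5j − 24 = 26: j = 10.
C(12,10) = 66; (-2)^10 = 1024; 1^2 = 1.
Coefficient = 66 · 1024 · 1 = 67584.

67584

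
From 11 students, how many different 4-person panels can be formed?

330

This is C(11,4) = 330.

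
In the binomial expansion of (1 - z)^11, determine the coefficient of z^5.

-462

The general term is C(11,j)·(1)^j·(-z)^(11-j); the z^5 term has j = 6.
C(11,6) = 462.
Coefficient = C(11,6) · (-1)^5 = 462 · (-1) = -462.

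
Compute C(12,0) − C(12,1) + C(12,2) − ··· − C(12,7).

The partial alternating sum Σ_{k=0}^{7} (−1)^k C(12,k) = (−1)^7 C(11,7) = -330.

-330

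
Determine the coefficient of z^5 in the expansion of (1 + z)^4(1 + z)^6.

252

(1 + z)^4(1 + z)^6 = (1 + z)^10, so the coefficient of z^5 is C(10,5)·1^5 = 252·1 = 252.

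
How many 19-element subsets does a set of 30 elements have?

54627300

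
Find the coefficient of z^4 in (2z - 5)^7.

The general term is C(7,j)·(2z)^j·(-5)^(7-j); the z^4 term has j = 4.
C(7,4) = 35.
Coefficient = C(7,4) · 2^4 · (-5)^3 = 35 · 16 · (-125) = -70000.

-70000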